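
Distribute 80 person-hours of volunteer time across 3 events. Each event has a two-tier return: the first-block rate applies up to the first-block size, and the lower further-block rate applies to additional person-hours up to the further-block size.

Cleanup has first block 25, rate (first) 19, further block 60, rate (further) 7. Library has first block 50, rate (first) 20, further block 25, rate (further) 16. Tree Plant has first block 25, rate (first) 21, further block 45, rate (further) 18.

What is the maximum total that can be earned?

1620

Treat each block as its own option and order by rate: Tree Plant/T1 21 > Library/T1 20 > Cleanup/T1 19 > Tree Plant/T2 18 > Library/T2 16 > Cleanup/T2 7.
Fill Tree Plant T1 block (25 at 21) → 55 left.
Library T1 at 20: fill all 50 → 5 left.
5 remain; put them into Cleanup T1 at 19.
Total = 21×25 + 20×50 + 19×5 = 1620.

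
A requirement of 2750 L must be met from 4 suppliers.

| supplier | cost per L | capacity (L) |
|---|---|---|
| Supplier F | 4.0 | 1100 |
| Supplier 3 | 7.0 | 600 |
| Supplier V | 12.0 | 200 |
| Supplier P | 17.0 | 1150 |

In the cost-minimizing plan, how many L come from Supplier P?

Use suppliers in increasing cost order.
Supplier F at 4.0: take all 1100 L ; 1650 still needed.
Supplier 3 at 7.0: take all 600 L ; 1050 still needed.
Supplier V at 12.0: take all 200 L ; 850 still needed.
Take 850 from Supplier P at 17.0 to finish.

850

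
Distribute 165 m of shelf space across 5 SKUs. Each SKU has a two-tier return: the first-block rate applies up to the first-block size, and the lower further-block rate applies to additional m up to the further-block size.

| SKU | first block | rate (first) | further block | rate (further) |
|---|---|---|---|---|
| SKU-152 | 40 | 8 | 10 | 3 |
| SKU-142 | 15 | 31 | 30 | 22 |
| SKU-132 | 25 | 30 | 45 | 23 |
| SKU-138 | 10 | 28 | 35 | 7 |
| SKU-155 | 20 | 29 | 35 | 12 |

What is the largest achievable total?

4010

Order all 10 blocks by rate: SKU-142/tier1 31 > SKU-132/tier1 30 > SKU-155/tier1 29 > SKU-138/tier1 28 > SKU-132/tier2 23 > SKU-142/tier2 22 > SKU-155/tier2 12 > SKU-152/tier1 8 > SKU-138/tier2 7 > SKU-152/tier2 3.
Fill SKU-142 tier1 block (15 at 31) ; 150 left.
Fill SKU-132 tier1 block (25 at 30) ; 125 left.
SKU-155/tier1 (29): +20 ; 105 left.
SKU-138 tier1 at 28: fill all 10 ; 95 left.
Fill SKU-132 tier2 block (45 at 23) ; 50 left.
SKU-142 tier2 at 22: fill all 30 ; 20 left.
SKU-155 tier2 at 12: only 20 left, fill 20.
Total = 31×15 + 30×25 + 29×20 + 28×10 + 23×45 + 22×30 + 12×20 = 4010.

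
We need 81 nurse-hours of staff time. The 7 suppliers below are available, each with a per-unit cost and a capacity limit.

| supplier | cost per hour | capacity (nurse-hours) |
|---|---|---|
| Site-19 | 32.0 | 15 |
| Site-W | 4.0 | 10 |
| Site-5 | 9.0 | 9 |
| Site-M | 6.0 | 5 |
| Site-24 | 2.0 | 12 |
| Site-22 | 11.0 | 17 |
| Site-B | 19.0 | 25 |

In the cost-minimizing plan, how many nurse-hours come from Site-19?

3

Fill from the cheapest supplier first.
Take 12 from Site-24 at 2.0 ; need 69 more.
Site-W at 4.0: take all 10 nurse-hours ; 59 still needed.
Site-M (6.0): use full 5 ; 54 nurse-hours to go.
Site-5 at 9.0: take all 9 nurse-hours ; 45 still needed.
Take 17 from Site-22 at 11.0 ; need 28 more.
Take 25 from Site-B at 19.0 ; need 3 more.
Site-19 (32.0): take the remaining 3 ; done.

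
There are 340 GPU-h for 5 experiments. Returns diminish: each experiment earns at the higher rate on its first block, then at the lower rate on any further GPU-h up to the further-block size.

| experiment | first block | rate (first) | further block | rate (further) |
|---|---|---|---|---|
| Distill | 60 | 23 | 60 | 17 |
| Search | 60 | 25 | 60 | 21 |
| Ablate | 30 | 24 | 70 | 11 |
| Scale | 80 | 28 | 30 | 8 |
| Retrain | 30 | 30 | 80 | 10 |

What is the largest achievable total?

Order all 10 blocks by rate: Retrain/T1 30 > Scale/T1 28 > Search/T1 25 > Ablate/T1 24 > Distill/T1 23 > Search/T2 21 > Distill/T2 17 > Ablate/T2 11 > Retrain/T2 10 > Scale/T2 8.
Fill Retrain T1 block (30 at 30) → 310 left.
Fill Scale T1 block (80 at 28) → 230 left.
Search T1 at 25: fill all 60 → 170 left.
Fill Ablate T1 block (30 at 24) → 140 left.
Distill/T1 (23): +60 → 80 left.
Fill Search T2 block (60 at 21) → 20 left.
Distill T2 at 17: only 20 left, fill 20.
Total = 30×30 + 28×80 + 25×60 + 24×30 + 23×60 + 21×60 + 17×20 = 8340.

8340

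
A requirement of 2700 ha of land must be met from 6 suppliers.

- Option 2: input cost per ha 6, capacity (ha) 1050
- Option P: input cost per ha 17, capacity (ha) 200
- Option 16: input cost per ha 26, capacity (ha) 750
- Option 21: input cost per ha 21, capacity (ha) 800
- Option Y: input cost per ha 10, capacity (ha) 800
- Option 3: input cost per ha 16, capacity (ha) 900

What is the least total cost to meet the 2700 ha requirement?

27900

Use suppliers in increasing cost order.
Option 2 at 6: take all 1050 ha — 1650 still needed.
Take 800 from Option Y at 10 — need 850 more.
Option 3 at 16: take 850 of its 900 — requirement met.
Option P, Option 21, Option 16: unused.
Cost = 1050×6 + 800×10 + 850×16 = 27900.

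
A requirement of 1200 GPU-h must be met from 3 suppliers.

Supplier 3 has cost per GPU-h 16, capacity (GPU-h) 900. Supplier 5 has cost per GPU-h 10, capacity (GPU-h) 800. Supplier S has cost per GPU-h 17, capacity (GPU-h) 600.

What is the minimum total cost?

14400

Cheapest first:
Supplier 5 at 10: take all 800 GPU-h ; 400 still needed.
Supplier 3 at 16: take 400 of its 900 ; requirement met.
Supplier S: unused.
Cost = 800×10 + 400×16 = 14400.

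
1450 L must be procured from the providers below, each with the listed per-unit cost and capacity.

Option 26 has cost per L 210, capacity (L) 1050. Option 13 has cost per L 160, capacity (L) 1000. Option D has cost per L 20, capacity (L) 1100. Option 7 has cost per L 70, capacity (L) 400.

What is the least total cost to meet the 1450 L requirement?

Use providers in increasing cost order.
Option D at 20: take all 1100 L — 350 still needed.
Take 350 from Option 7 at 70 to finish.
Option 13, Option 26: unused.
Cost = 1100×20 + 350×70 = 46500.

46500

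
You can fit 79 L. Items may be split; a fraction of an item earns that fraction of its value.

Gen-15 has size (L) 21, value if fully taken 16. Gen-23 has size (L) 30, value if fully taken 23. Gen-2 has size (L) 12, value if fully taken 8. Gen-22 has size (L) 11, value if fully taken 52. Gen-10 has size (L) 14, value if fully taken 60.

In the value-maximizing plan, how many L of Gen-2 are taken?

Best value per unit of size first: Gen-22 52/11≈4.73, Gen-10 60/14≈4.29, Gen-23 23/30≈0.767, Gen-15 16/21≈0.762, Gen-2 8/12≈0.667.
Take all of Gen-22 (11 L, value 52) ; 68 L left.
Take all of Gen-10 (14 L, value 60) ; 54 L left.
All 30 L of Gen-23 fit (value 23) ; 24 remain.
Gen-15: take in full, 21 L for value 16 ; 3 left.
3 L left: a 3/12 share of Gen-2 gives 8×3/12 = 2.

3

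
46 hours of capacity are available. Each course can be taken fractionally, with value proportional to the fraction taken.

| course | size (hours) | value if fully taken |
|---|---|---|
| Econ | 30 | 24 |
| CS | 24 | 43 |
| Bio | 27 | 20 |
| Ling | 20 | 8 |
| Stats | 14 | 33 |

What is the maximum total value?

82.4

Best value per unit of size first: Stats 33/14≈2.36, CS 43/24≈1.79, Econ 24/30≈0.8, Bio 20/27≈0.741, Ling 8/20≈0.4.
Take all of Stats (14 hours, value 33) → 32 hours left.
All 24 hours of CS fit (value 43) → 8 remain.
Fill the last 8 hours with part of Econ: 8/30 of it earns 6.4.
Total value = 82.4.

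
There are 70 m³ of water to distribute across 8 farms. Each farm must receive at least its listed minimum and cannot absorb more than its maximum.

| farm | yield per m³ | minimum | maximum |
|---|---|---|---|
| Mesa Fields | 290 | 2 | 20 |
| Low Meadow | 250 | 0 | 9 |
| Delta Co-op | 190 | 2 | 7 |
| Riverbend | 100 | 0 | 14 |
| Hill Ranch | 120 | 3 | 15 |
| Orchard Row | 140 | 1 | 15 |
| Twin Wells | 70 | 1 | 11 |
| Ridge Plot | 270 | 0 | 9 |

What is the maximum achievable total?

Meeting every minimum uses 2+0+2+0+3+1+1+0 = 9 m³, leaving 61.
Highest yield per m³ first: Mesa Fields 290 > Ridge Plot 270 > Low Meadow 250 > Delta Co-op 190 > Orchard Row 140 > Hill Ranch 120 > Riverbend 100 > Twin Wells 70.
Give Mesa Fields 18 more to hit its cap of 20 — 43 left.
Ridge Plot: +9 to 9 (cap) — 34 left.
Low Meadow: +9 to 9 (cap) — 25 left.
Give Delta Co-op 5 more to hit its cap of 7 — 20 left.
Orchard Row: +14 to 15 (cap) — 6 left.
Hill Ranch has room for 12 more but only 6 remain, so it gets 9.
Total = 290×20 + 250×9 + 190×7 + 120×9 + 140×15 + 70×1 + 270×9 = 15060.

15060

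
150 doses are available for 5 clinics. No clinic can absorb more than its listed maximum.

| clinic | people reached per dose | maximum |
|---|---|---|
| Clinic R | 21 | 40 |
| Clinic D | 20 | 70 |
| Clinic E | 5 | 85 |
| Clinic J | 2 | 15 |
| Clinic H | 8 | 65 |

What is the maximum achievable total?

2560

Highest people reached per dose first: Clinic R 21 > Clinic D 20 > Clinic H 8 > Clinic E 5 > Clinic J 2.
Give Clinic R 40 to hit its cap of 40 ; 110 left.
Clinic D: +70 to 70 (cap) ; 40 left.
Clinic H: +40 (room for 65) → 40. Pool exhausted.
Total = 21×40 + 20×70 + 8×40 = 2560.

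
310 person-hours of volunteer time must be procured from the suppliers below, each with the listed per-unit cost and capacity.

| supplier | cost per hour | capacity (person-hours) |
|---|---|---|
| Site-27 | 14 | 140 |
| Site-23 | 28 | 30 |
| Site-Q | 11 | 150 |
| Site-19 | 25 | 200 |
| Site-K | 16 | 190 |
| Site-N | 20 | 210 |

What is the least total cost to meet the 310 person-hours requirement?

3930

Use suppliers in increasing cost order.
Take 150 from Site-Q at 11 ; need 160 more.
Site-27 at 14: take all 140 person-hours ; 20 still needed.
Site-K (16): take the remaining 20 ; done.
Site-N, Site-19, Site-23: unused.
Cost = 150×11 + 140×14 + 20×16 = 3930.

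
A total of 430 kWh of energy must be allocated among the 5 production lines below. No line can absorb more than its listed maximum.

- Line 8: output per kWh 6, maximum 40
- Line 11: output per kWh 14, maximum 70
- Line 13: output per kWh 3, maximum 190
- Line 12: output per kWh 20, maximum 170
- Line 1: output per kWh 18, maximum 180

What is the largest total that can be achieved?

Order the production lines by output per kWh: Line 12 20 > Line 1 18 > Line 11 14 > Line 8 6 > Line 13 3.
Give Line 12 170 to hit its cap of 170 → 260 left.
Line 1 takes 180 to reach its cap of 180 → 80 left.
Line 11 takes 70 to reach its cap of 70 → 10 left.
Line 8: +10 (room for 40) → 10. Pool exhausted.
Total = 6×10 + 14×70 + 20×170 + 18×180 = 7680.

7680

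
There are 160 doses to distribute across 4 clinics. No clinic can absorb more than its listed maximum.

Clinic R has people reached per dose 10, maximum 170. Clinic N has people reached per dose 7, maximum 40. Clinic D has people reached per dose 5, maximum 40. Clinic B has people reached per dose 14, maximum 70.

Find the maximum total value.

Rank by people reached per dose: Clinic B 14 > Clinic R 10 > Clinic N 7 > Clinic D 5.
Give Clinic B 70 to hit its cap of 70 — 90 left.
Clinic R has room for 170 but only 90 remain, so it gets 90.
Total = 10×90 + 14×70 = 1880.

1880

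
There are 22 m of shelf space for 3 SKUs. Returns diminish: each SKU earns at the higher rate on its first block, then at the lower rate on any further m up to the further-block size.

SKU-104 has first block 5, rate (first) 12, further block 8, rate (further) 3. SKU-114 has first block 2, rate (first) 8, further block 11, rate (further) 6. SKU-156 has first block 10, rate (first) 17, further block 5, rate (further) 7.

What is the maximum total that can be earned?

281

Order all 6 blocks by rate: SKU-156/T1 17 > SKU-104/T1 12 > SKU-114/T1 8 > SKU-156/T2 7 > SKU-114/T2 6 > SKU-104/T2 3.
SKU-156/T1 (17): +10 → 12 left.
SKU-104/T1 (12): +5 → 7 left.
Fill SKU-114 T1 block (2 at 8) → 5 left.
SKU-156/T2 (7): +5 → 0 left.
Total = 17×10 + 12×5 + 8×2 + 7×5 = 281.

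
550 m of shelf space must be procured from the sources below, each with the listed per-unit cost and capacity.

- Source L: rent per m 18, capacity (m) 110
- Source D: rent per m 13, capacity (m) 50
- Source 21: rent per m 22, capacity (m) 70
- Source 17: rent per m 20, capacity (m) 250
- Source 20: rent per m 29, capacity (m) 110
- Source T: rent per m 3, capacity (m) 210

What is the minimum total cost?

Cheapest first:
Take 210 from Source T at 3 → need 340 more.
Source D (13): use full 50 → 290 m to go.
Source L at 18: take all 110 m → 180 still needed.
Take 180 from Source 17 at 20 to finish.
Source 21, Source 20: unused.
Cost = 210×3 + 50×13 + 110×18 + 180×20 = 6860.

6860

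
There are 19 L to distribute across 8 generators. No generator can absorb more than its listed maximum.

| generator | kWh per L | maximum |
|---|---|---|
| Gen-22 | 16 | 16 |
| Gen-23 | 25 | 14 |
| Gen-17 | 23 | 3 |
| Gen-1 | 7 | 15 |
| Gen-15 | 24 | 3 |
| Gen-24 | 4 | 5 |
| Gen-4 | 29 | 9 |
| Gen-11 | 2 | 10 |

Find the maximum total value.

Rank by kWh per L: Gen-4 29 > Gen-23 25 > Gen-15 24 > Gen-17 23 > Gen-22 16 > Gen-1 7 > Gen-24 4 > Gen-11 2.
Gen-4: +9 to 9 (cap) → 10 left.
Only 10 left; Gen-23 takes them to reach 10.
Total = 25×10 + 29×9 = 511.

511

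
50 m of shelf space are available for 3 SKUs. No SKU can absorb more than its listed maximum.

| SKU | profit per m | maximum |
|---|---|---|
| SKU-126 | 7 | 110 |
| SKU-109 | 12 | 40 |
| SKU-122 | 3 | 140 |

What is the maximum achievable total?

Highest profit per m first: SKU-109 12 > SKU-126 7 > SKU-122 3.
Give SKU-109 40 to hit its cap of 40 → 10 left.
SKU-126 has room for 110 but only 10 remain, so it gets 10.
Total = 7×10 + 12×40 = 550.

550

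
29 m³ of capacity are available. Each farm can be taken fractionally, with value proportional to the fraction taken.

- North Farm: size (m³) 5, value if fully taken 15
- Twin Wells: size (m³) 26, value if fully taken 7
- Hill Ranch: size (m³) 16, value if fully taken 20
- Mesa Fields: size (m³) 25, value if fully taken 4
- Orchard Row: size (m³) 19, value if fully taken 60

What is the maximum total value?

81.25

Rank by value-to-size ratio: Orchard Row 60/19≈3.16, North Farm 15/5≈3, Hill Ranch 20/16≈1.25, Twin Wells 7/26≈0.269, Mesa Fields 4/25≈0.16.
All 19 m³ of Orchard Row fit (value 60) → 10 remain.
Take all of North Farm (5 m³, value 15) → 5 m³ left.
Only 5 m³ remain; take 5/16 of Hill Ranch for value 20×5/16 = 6.25.
Total value = 81.25.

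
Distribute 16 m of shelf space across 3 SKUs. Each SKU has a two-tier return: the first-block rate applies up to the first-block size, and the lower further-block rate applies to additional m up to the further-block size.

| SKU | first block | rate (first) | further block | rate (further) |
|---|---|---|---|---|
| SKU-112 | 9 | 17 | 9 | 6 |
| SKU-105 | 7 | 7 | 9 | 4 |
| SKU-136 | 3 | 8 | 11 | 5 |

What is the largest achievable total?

205

Order all 6 blocks by rate: SKU-112/first 17 > SKU-136/first 8 > SKU-105/first 7 > SKU-112/second 6 > SKU-136/second 5 > SKU-105/second 4.
SKU-112/first (17): +9 — 7 left.
Fill SKU-136 first block (3 at 8) — 4 left.
4 remain; put them into SKU-105 first at 7.
Total = 17×9 + 8×3 + 7×4 = 205.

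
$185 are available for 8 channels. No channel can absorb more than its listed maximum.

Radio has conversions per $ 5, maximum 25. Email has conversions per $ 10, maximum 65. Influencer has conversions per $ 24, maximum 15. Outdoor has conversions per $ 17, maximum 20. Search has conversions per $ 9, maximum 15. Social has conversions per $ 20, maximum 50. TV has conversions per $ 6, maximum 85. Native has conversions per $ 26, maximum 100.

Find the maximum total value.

Order the channels by conversions per $: Native 26 > Influencer 24 > Social 20 > Outdoor 17 > Email 10 > Search 9 > TV 6 > Radio 5.
Give Native 100 to hit its cap of 100 → 85 left.
Influencer takes 15 to reach its cap of 15 → 70 left.
Give Social 50 to hit its cap of 50 → 20 left.
Outdoor: +20 to 20 (cap) → 0 left.
Total = 24×15 + 17×20 + 20×50 + 26×100 = 4300.

4300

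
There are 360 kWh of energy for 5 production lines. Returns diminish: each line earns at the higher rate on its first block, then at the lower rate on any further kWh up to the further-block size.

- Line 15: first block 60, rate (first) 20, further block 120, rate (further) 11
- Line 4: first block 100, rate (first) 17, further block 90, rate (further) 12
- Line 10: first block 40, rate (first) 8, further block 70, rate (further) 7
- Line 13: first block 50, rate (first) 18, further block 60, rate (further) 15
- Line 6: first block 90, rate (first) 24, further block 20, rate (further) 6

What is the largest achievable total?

6860

Order all 10 blocks by rate: Line 6/T1 24 > Line 15/T1 20 > Line 13/T1 18 > Line 4/T1 17 > Line 13/T2 15 > Line 4/T2 12 > Line 15/T2 11 > Line 10/T1 8 > Line 10/T2 7 > Line 6/T2 6.
Fill Line 6 T1 block (90 at 24) → 270 left.
Line 15/T1 (20): +60 → 210 left.
Fill Line 13 T1 block (50 at 18) → 160 left.
Fill Line 4 T1 block (100 at 17) → 60 left.
Line 13 T2 at 15: fill all 60 → 0 left.
Total = 24×90 + 20×60 + 18×50 + 17×100 + 15×60 = 6860.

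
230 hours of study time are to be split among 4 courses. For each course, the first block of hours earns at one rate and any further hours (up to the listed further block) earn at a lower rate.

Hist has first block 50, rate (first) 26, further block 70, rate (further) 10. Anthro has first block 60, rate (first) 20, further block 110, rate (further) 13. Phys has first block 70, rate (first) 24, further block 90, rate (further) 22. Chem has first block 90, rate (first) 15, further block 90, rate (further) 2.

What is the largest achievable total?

Rank every tier by rate: Hist/first 26 > Phys/first 24 > Phys/second 22 > Anthro/first 20 > Chem/first 15 > Anthro/second 13 > Hist/second 10 > Chem/second 2.
Fill Hist first block (50 at 26) ; 180 left.
Phys/first (24): +70 ; 110 left.
Phys/second (22): +90 ; 20 left.
Anthro first at 20: only 20 left, fill 20.
Total = 26×50 + 24×70 + 22×90 + 20×20 = 5360.

5360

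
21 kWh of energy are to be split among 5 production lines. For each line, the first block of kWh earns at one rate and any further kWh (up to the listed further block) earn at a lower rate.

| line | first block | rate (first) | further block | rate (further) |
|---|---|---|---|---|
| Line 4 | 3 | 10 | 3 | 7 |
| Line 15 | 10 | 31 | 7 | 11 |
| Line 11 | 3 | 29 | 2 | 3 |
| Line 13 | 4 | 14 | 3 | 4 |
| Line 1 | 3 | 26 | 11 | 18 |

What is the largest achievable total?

565

Treat each block as its own option and order by rate: Line 15/T1 31 > Line 11/T1 29 > Line 1/T1 26 > Line 1/T2 18 > Line 13/T1 14 > Line 15/T2 11 > Line 4/T1 10 > Line 4/T2 7 > Line 13/T2 4 > Line 11/T2 3.
Fill Line 15 T1 block (10 at 31) ; 11 left.
Line 11 T1 at 29: fill all 3 ; 8 left.
Line 1 T1 at 26: fill all 3 ; 5 left.
Line 1 T2 at 18: only 5 left, fill 5.
Total = 31×10 + 29×3 + 26×3 + 18×5 = 565.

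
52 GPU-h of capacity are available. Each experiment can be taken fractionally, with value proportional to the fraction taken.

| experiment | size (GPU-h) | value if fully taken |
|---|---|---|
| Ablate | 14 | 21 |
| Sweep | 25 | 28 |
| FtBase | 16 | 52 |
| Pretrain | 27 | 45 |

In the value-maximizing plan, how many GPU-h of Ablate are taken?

Sort by value density: FtBase 52/16≈3.25, Pretrain 45/27≈1.67, Ablate 21/14≈1.5, Sweep 28/25≈1.12.
All 16 GPU-h of FtBase fit (value 52) → 36 remain.
All 27 GPU-h of Pretrain fit (value 45) → 9 remain.
9 GPU-h left: a 9/14 share of Ablate gives 21×9/14 = 13.5.

9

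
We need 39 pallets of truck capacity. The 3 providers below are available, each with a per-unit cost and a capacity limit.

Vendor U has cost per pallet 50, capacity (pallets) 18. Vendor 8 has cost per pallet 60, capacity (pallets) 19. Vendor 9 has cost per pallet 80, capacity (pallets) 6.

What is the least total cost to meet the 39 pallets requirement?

2200

Cheapest first:
Vendor U (50): use full 18 ; 21 pallets to go.
Vendor 8 (60): use full 19 ; 2 pallets to go.
Take 2 from Vendor 9 at 80 to finish.
Cost = 18×50 + 19×60 + 2×80 = 2200.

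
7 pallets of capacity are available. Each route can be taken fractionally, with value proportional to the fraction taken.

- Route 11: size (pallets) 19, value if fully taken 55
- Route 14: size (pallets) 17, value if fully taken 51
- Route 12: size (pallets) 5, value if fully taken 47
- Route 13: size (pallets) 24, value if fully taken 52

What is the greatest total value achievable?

53

Rank by value-to-size ratio: Route 12 47/5≈9.4, Route 14 51/17≈3, Route 11 55/19≈2.89, Route 13 52/24≈2.17.
Route 12: take in full, 5 pallets for value 47 → 2 left.
Fill the last 2 pallets with part of Route 14: 2/17 of it earns 6.
Total value = 53.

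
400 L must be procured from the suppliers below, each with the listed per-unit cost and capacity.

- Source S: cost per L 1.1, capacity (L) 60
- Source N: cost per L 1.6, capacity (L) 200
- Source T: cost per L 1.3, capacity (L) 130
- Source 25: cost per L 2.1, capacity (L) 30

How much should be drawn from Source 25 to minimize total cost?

Use suppliers in increasing cost order.
Take 60 from Source S at 1.1 — need 340 more.
Source T (1.3): use full 130 — 210 L to go.
Source N at 1.6: take all 200 L — 10 still needed.
Source 25 (2.1): take the remaining 10 — done.

10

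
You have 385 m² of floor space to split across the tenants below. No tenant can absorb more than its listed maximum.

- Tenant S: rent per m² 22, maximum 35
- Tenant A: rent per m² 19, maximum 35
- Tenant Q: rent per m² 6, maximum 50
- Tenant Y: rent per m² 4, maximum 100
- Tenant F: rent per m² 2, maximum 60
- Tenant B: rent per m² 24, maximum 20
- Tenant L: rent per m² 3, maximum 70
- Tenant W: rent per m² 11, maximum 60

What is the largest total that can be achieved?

3515

Highest rent per m² first: Tenant B 24 > Tenant S 22 > Tenant A 19 > Tenant W 11 > Tenant Q 6 > Tenant Y 4 > Tenant L 3 > Tenant F 2.
Tenant B takes 20 to reach its cap of 20 — 365 left.
Give Tenant S 35 to hit its cap of 35 — 330 left.
Tenant A takes 35 to reach its cap of 35 — 295 left.
Tenant W: +60 to 60 (cap) — 235 left.
Tenant Q takes 50 to reach its cap of 50 — 185 left.
Tenant Y: +100 to 100 (cap) — 85 left.
Tenant L takes 70 to reach its cap of 70 — 15 left.
Only 15 left; Tenant F takes them to reach 15.
Total = 22×35 + 19×35 + 6×50 + 4×100 + 2×15 + 24×20 + 3×70 + 11×60 = 3515.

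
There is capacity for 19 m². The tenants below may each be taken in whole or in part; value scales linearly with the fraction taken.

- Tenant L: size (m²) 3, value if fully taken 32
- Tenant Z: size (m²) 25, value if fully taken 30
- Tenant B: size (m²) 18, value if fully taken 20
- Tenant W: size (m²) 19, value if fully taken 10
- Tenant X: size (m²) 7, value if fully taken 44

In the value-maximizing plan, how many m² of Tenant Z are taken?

Sort by value density: Tenant L 32/3≈10.7, Tenant X 44/7≈6.29, Tenant Z 30/25≈1.2, Tenant B 20/18≈1.11, Tenant W 10/19≈0.526.
Tenant L: take in full, 3 m² for value 32 → 16 left.
Take all of Tenant X (7 m², value 44) → 9 m² left.
9 m² left: a 9/25 share of Tenant Z gives 30×9/25 = 10.8.

9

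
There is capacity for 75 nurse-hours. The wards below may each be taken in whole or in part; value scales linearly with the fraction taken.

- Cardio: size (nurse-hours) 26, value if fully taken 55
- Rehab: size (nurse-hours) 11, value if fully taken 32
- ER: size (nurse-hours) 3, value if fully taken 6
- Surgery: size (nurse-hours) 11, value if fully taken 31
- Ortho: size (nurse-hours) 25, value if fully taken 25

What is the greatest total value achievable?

Sort by value density: Rehab 32/11≈2.91, Surgery 31/11≈2.82, Cardio 55/26≈2.12, ER 6/3≈2, Ortho 25/25≈1.
Take all of Rehab (11 nurse-hours, value 32) ; 64 nurse-hours left.
Surgery: take in full, 11 nurse-hours for value 31 ; 53 left.
All 26 nurse-hours of Cardio fit (value 55) ; 27 remain.
ER: take in full, 3 nurse-hours for value 6 ; 24 left.
24 nurse-hours left: a 24/25 share of Ortho gives 25×24/25 = 24.
Total value = 148.

148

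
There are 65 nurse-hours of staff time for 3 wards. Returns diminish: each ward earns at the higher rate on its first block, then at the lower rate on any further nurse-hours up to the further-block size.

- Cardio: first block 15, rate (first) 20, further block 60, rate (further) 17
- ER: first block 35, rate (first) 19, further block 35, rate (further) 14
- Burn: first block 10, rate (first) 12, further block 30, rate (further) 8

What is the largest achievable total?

Order all 6 blocks by rate: Cardio/tier1 20 > ER/tier1 19 > Cardio/tier2 17 > ER/tier2 14 > Burn/tier1 12 > Burn/tier2 8.
Cardio/tier1 (20): +15 ; 50 left.
Fill ER tier1 block (35 at 19) ; 15 left.
15 remain; put them into Cardio tier2 at 17.
Total = 20×15 + 19×35 + 17×15 = 1220.

1220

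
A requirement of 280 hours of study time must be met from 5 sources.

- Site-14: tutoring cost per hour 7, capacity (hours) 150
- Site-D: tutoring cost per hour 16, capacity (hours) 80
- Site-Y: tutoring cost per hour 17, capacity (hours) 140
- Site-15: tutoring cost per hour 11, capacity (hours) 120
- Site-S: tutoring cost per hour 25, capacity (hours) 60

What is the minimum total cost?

2530

Use sources in increasing cost order.
Take 150 from Site-14 at 7 ; need 130 more.
Site-15 (11): use full 120 ; 10 hours to go.
Site-D (16): take the remaining 10 ; done.
Site-Y, Site-S: unused.
Cost = 150×7 + 120×11 + 10×16 = 2530.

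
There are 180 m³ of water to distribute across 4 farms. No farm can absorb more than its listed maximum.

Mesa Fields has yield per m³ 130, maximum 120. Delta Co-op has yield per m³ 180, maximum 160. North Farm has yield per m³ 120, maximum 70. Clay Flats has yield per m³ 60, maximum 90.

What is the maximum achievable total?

Order the farms by yield per m³: Delta Co-op 180 > Mesa Fields 130 > North Farm 120 > Clay Flats 60.
Delta Co-op: +160 to 160 (cap) ; 20 left.
Only 20 left; Mesa Fields takes them to reach 20.
Total = 130×20 + 180×160 = 31400.

31400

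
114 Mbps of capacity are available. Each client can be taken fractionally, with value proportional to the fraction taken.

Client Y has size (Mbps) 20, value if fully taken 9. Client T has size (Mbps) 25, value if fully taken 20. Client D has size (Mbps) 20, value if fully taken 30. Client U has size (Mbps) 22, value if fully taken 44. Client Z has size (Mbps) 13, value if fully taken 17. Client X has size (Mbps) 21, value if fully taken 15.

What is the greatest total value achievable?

131.85

Sort by value density: Client U 44/22≈2, Client D 30/20≈1.5, Client Z 17/13≈1.31, Client T 20/25≈0.8, Client X 15/21≈0.714, Client Y 9/20≈0.45.
Client U: take in full, 22 Mbps for value 44 ; 92 left.
Client D: take in full, 20 Mbps for value 30 ; 72 left.
Client Z: take in full, 13 Mbps for value 17 ; 59 left.
Take all of Client T (25 Mbps, value 20) ; 34 Mbps left.
Take all of Client X (21 Mbps, value 15) ; 13 Mbps left.
Only 13 Mbps remain; take 13/20 of Client Y for value 9×13/20 = 5.85.
Total value = 131.85.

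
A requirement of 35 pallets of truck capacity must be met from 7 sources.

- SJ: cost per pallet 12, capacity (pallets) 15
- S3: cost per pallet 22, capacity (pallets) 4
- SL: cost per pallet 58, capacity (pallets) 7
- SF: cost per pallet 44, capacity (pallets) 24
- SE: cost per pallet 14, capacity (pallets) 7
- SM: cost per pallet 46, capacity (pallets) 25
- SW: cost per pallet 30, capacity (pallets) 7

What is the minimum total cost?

664

Fill from the cheapest source first.
Take 15 from SJ at 12 — need 20 more.
Take 7 from SE at 14 — need 13 more.
S3 (22): use full 4 — 9 pallets to go.
SW (30): use full 7 — 2 pallets to go.
SF at 44: take 2 of its 24 — requirement met.
SM, SL: unused.
Cost = 15×12 + 7×14 + 4×22 + 7×30 + 2×44 = 664.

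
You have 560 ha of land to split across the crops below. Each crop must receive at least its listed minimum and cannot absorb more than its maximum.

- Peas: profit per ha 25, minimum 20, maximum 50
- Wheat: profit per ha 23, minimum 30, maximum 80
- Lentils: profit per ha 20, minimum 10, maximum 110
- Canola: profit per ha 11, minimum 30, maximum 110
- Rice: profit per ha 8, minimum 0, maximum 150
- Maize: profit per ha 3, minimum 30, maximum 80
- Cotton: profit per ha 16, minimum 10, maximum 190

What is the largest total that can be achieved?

9520

Meeting every minimum uses 20+30+10+30+0+30+10 = 130 ha, leaving 430.
Order the crops by profit per ha: Peas 25 > Wheat 23 > Lentils 20 > Cotton 16 > Canola 11 > Rice 8 > Maize 3.
Give Peas 30 more to hit its cap of 50 — 400 left.
Wheat takes 50 more to reach its cap of 80 — 350 left.
Lentils: +100 to 110 (cap) — 250 left.
Cotton: +180 to 190 (cap) — 70 left.
Only 70 left; Canola takes them to reach 100.
Total = 25×50 + 23×80 + 20×110 + 11×100 + 3×30 + 16×190 = 9520.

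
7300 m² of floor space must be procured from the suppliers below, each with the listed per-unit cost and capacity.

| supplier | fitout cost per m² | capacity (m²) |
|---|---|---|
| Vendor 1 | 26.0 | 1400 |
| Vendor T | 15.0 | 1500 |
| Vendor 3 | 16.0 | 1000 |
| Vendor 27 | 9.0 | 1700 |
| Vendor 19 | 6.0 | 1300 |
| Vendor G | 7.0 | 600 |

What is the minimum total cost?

Use suppliers in increasing cost order.
Take 1300 from Vendor 19 at 6.0 → need 6000 more.
Vendor G (7.0): use full 600 → 5400 m² to go.
Take 1700 from Vendor 27 at 9.0 → need 3700 more.
Vendor T (15.0): use full 1500 → 2200 m² to go.
Take 1000 from Vendor 3 at 16.0 → need 1200 more.
Take 1200 from Vendor 1 at 26.0 to finish.
Cost = 1300×6.0 + 600×7.0 + 1700×9.0 + 1500×15.0 + 1000×16.0 + 1200×26.0 = 97000.

97000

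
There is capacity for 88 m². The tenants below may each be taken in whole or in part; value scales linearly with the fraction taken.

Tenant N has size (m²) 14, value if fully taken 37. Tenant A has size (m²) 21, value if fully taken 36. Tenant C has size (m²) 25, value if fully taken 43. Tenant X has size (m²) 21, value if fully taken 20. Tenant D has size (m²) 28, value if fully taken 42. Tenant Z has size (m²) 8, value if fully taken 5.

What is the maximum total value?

Rank by value-to-size ratio: Tenant N 37/14≈2.64, Tenant C 43/25≈1.72, Tenant A 36/21≈1.71, Tenant D 42/28≈1.5, Tenant X 20/21≈0.952, Tenant Z 5/8≈0.625.
All 14 m² of Tenant N fit (value 37) → 74 remain.
Tenant C: take in full, 25 m² for value 43 → 49 left.
All 21 m² of Tenant A fit (value 36) → 28 remain.
All 28 m² of Tenant D fit (value 42) → 0 remain.
Total value = 158.

158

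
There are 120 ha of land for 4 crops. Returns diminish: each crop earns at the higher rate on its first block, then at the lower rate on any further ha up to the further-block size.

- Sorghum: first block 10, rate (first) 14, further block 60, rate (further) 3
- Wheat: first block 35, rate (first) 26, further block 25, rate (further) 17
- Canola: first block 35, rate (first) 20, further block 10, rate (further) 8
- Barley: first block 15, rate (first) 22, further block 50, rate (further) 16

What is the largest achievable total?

Order all 8 blocks by rate: Wheat/T1 26 > Barley/T1 22 > Canola/T1 20 > Wheat/T2 17 > Barley/T2 16 > Sorghum/T1 14 > Canola/T2 8 > Sorghum/T2 3.
Wheat/T1 (26): +35 ; 85 left.
Fill Barley T1 block (15 at 22) ; 70 left.
Canola/T1 (20): +35 ; 35 left.
Wheat/T2 (17): +25 ; 10 left.
Barley T2 at 16: only 10 left, fill 10.
Total = 26×35 + 22×15 + 20×35 + 17×25 + 16×10 = 2525.

2525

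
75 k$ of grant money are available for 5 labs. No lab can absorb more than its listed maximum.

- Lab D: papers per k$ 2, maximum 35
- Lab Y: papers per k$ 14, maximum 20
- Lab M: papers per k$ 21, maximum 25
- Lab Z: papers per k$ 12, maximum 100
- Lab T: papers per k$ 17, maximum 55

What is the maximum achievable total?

1375

Highest papers per k$ first: Lab M 21 > Lab T 17 > Lab Y 14 > Lab Z 12 > Lab D 2.
Lab M: +25 to 25 (cap) → 50 left.
Only 50 left; Lab T takes them to reach 50.
Total = 21×25 + 17×50 = 1375.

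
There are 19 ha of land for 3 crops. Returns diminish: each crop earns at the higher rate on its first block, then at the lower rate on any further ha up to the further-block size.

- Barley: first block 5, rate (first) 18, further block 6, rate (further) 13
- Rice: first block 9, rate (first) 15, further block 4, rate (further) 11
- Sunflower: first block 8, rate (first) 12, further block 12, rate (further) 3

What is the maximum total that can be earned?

Order all 6 blocks by rate: Barley/T1 18 > Rice/T1 15 > Barley/T2 13 > Sunflower/T1 12 > Rice/T2 11 > Sunflower/T2 3.
Barley T1 at 18: fill all 5 → 14 left.
Fill Rice T1 block (9 at 15) → 5 left.
Barley T2 at 13: only 5 left, fill 5.
Total = 18×5 + 15×9 + 13×5 = 290.

290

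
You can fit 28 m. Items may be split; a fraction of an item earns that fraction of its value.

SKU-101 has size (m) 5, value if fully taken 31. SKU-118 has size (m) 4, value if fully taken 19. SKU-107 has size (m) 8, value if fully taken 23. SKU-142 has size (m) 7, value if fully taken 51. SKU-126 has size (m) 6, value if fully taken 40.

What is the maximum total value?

158.25

Rank by value-to-size ratio: SKU-142 51/7≈7.29, SKU-126 40/6≈6.67, SKU-101 31/5≈6.2, SKU-118 19/4≈4.75, SKU-107 23/8≈2.88.
Take all of SKU-142 (7 m, value 51) → 21 m left.
All 6 m of SKU-126 fit (value 40) → 15 remain.
Take all of SKU-101 (5 m, value 31) → 10 m left.
All 4 m of SKU-118 fit (value 19) → 6 remain.
Only 6 m remain; take 6/8 of SKU-107 for value 23×6/8 = 17.25.
Total value = 158.25.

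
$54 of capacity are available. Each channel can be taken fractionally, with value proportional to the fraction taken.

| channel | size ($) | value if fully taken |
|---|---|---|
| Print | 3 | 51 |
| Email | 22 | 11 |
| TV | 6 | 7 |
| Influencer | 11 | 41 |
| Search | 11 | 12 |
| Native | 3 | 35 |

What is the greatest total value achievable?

156

Best value per unit of size first: Print 51/3≈17, Native 35/3≈11.7, Influencer 41/11≈3.73, TV 7/6≈1.17, Search 12/11≈1.09, Email 11/22≈0.5.
All 3 $ of Print fit (value 51) → 51 remain.
Take all of Native (3 $, value 35) → 48 $ left.
Influencer: take in full, 11 $ for value 41 → 37 left.
Take all of TV (6 $, value 7) → 31 $ left.
Search: take in full, 11 $ for value 12 → 20 left.
Fill the last 20 $ with part of Email: 20/22 of it earns 10.
Total value = 156.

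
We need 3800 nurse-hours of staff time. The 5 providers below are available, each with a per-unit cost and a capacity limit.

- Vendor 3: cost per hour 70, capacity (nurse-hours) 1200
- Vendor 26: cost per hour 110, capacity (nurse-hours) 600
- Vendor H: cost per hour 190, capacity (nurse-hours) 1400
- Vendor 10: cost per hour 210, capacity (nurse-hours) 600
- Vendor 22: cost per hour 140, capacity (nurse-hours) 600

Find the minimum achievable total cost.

500000

Use providers in increasing cost order.
Vendor 3 at 70: take all 1200 nurse-hours → 2600 still needed.
Vendor 26 at 110: take all 600 nurse-hours → 2000 still needed.
Take 600 from Vendor 22 at 140 → need 1400 more.
Take 1400 from Vendor H at 190 → need 0 more.
Vendor 10: unused.
Cost = 1200×70 + 600×110 + 600×140 + 1400×190 = 500000.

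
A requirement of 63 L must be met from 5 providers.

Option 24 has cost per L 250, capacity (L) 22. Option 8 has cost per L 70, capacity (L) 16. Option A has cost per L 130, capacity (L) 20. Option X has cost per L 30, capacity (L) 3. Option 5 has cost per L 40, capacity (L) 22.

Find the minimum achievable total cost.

Cheapest first:
Option X (30): use full 3 → 60 L to go.
Option 5 (40): use full 22 → 38 L to go.
Option 8 (70): use full 16 → 22 L to go.
Option A at 130: take all 20 L → 2 still needed.
Option 24 at 250: take 2 of its 22 → requirement met.
Cost = 3×30 + 22×40 + 16×70 + 20×130 + 2×250 = 5190.

5190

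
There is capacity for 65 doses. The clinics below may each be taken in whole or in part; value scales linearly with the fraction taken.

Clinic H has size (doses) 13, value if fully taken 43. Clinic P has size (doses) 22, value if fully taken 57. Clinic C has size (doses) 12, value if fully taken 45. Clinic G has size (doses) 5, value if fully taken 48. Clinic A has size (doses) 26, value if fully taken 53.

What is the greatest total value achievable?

Rank by value-to-size ratio: Clinic G 48/5≈9.6, Clinic C 45/12≈3.75, Clinic H 43/13≈3.31, Clinic P 57/22≈2.59, Clinic A 53/26≈2.04.
Take all of Clinic G (5 doses, value 48) → 60 doses left.
Clinic C: take in full, 12 doses for value 45 → 48 left.
All 13 doses of Clinic H fit (value 43) → 35 remain.
Clinic P: take in full, 22 doses for value 57 → 13 left.
13 doses left: a 13/26 share of Clinic A gives 53×13/26 = 26.5.
Total value = 219.5.

219.5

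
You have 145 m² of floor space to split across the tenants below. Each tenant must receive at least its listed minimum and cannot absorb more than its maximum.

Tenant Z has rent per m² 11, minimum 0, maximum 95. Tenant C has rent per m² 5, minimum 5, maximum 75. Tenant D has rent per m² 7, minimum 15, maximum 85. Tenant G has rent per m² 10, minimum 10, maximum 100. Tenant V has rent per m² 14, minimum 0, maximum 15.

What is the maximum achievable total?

1535

Meeting every minimum uses 0+5+15+10+0 = 30 m², leaving 115.
Rank by rent per m²: Tenant V 14 > Tenant Z 11 > Tenant G 10 > Tenant D 7 > Tenant C 5.
Tenant V: +15 to 15 (cap) → 100 left.
Tenant Z takes 95 more to reach its cap of 95 → 5 left.
Tenant G has room for 90 more but only 5 remain, so it gets 15.
Total = 11×95 + 5×5 + 7×15 + 10×15 + 14×15 = 1535.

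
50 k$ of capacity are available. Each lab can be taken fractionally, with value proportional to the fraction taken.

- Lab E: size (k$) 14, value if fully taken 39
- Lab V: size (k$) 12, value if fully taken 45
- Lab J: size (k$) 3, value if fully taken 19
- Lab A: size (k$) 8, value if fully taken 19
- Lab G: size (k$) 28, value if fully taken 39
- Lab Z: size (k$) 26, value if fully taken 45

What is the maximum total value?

Best value per unit of size first: Lab J 19/3≈6.33, Lab V 45/12≈3.75, Lab E 39/14≈2.79, Lab A 19/8≈2.38, Lab Z 45/26≈1.73, Lab G 39/28≈1.39.
Lab J: take in full, 3 k$ for value 19 ; 47 left.
Lab V: take in full, 12 k$ for value 45 ; 35 left.
Lab E: take in full, 14 k$ for value 39 ; 21 left.
Take all of Lab A (8 k$, value 19) ; 13 k$ left.
Only 13 k$ remain; take 13/26 of Lab Z for value 45×13/26 = 22.5.
Total value = 144.5.

144.5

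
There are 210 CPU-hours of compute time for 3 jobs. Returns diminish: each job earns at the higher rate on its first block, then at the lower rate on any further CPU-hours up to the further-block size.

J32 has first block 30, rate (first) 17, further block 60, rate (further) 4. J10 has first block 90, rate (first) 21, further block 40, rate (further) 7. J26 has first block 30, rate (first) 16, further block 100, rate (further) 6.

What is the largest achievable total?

Order all 6 blocks by rate: J10/T1 21 > J32/T1 17 > J26/T1 16 > J10/T2 7 > J26/T2 6 > J32/T2 4.
J10 T1 at 21: fill all 90 → 120 left.
J32/T1 (17): +30 → 90 left.
J26/T1 (16): +30 → 60 left.
J10 T2 at 7: fill all 40 → 20 left.
20 remain; put them into J26 T2 at 6.
Total = 21×90 + 17×30 + 16×30 + 7×40 + 6×20 = 3280.

3280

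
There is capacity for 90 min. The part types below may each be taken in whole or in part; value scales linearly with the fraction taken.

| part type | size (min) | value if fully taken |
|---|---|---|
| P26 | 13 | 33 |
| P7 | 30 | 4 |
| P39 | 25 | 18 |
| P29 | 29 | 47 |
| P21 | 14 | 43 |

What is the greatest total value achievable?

142.2

Sort by value density: P21 43/14≈3.07, P26 33/13≈2.54, P29 47/29≈1.62, P39 18/25≈0.72, P7 4/30≈0.133.
Take all of P21 (14 min, value 43) — 76 min left.
P26: take in full, 13 min for value 33 — 63 left.
All 29 min of P29 fit (value 47) — 34 remain.
All 25 min of P39 fit (value 18) — 9 remain.
Only 9 min remain; take 9/30 of P7 for value 4×9/30 = 1.2.
Total value = 142.2.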